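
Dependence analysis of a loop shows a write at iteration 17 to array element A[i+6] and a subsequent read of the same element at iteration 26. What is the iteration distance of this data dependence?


Distance = read iteration - write iteration
= 26 - 17 = 9

9


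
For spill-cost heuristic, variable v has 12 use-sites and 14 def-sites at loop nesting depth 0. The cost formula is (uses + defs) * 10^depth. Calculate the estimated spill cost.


uses + defs = 12 + 14 = 26
10^0 = 1
Spill cost = 26 * 1 = 26

26


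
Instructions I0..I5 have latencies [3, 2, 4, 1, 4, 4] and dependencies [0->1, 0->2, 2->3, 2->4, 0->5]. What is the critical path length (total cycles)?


Compute longest path through dependency graph: dist(Ik) = max over predecessors of dist + latency(Ik).
dist(I0) = latency 3 = 3
dist(I1) = dist(I0) + 2 = 3 + 2 = 5
dist(I2) = dist(I0) + 4 = 3 + 4 = 7
dist(I3) = dist(I2) + 1 = 7 + 1 = 8
dist(I4) = dist(I2) + 4 = 7 + 4 = 11
dist(I5) = dist(I0) + 4 = 3 + 4 = 7
Critical path = max dist = 11

11


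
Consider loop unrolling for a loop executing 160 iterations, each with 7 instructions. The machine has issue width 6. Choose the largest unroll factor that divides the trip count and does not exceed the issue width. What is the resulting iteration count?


Largest divisor of 160 <= 6 is 5
New iterations = 160 / 5 = 32

32


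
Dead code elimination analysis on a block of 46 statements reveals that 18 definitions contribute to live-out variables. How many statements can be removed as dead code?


Dead code = total statements - live definitions
= 46 - 18 = 28

28


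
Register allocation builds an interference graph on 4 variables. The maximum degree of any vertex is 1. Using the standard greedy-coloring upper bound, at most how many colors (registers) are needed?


Greedy coloring never needs more than (max_degree + 1) colors: when coloring a vertex, at most max_degree neighbors are already colored.
Upper bound = 1 + 1 = 2

2


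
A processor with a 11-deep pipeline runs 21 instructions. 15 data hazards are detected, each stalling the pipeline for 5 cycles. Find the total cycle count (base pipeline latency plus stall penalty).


Base cycles = 11 + 21 - 1 = 31
Total stalls = 15 * 5 = 75
Total = 31 + 75 = 106

106


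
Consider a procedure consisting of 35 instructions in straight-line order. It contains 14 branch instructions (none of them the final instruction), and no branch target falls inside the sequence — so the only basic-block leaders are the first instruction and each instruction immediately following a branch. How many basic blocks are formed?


With no in-sequence branch targets, the leaders are the first instruction plus the instruction after each branch.
Number of basic blocks = branches + 1
= 14 + 1 = 15

15


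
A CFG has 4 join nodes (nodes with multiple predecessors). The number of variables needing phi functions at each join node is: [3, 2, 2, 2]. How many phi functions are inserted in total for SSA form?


Total phi functions = sum of phi functions at each join node
= 3 + 2 + 2 + 2 = 9

9


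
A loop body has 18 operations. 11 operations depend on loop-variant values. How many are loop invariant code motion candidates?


Invariant candidates = total - loop-dependent
= 18 - 11 = 7

7


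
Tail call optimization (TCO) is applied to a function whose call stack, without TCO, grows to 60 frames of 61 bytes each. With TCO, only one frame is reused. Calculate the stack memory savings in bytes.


Without TCO: 60 * 61 = 3660 bytes
With TCO: reuse 1 frame = 61 bytes
Savings = 3660 - 61 = 3599

3599


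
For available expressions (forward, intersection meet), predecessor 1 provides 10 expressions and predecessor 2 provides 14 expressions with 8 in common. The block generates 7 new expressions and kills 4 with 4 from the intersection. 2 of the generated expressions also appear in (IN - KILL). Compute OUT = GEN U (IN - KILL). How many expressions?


IN = intersection of predecessors = 8
IN - KILL = 8 - 4 = 4
|OUT| = |GEN| + |IN - KILL| - |GEN ∩ (IN - KILL)| = 7 + 4 - 2 = 9

9


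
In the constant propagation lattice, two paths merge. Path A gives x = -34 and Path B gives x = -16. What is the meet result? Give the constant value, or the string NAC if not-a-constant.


Meet operation: if both paths give the same constant, result is that constant; if they differ, result is NAC (not-a-constant).
Path A: -34, Path B: -16 -> differ
Result: not-a-constant -> NAC

NAC


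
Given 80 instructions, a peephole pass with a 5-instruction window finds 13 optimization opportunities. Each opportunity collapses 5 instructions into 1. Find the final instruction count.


Each match removes 4 instructions.
Total removed = 13 * 4 = 52
Remaining = 80 - 52 = 28

28


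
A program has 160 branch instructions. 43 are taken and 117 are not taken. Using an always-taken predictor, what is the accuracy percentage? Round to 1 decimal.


Predictor: always-taken
Correct predictions = 43
Accuracy = 43 / 160 * 100 = 26.9%

26.9


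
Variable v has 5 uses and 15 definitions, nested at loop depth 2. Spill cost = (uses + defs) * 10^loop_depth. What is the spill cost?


uses + defs = 5 + 15 = 20
10^2 = 100
Spill cost = 20 * 100 = 2000

2000


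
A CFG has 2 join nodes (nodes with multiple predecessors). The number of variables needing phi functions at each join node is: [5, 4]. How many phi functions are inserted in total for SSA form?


Total phi functions = sum of phi functions at each join node
= 5 + 4 = 9

9


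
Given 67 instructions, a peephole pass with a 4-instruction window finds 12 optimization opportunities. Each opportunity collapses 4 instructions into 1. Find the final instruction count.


Each match removes 3 instructions.
Total removed = 12 * 3 = 36
Remaining = 67 - 36 = 31

31


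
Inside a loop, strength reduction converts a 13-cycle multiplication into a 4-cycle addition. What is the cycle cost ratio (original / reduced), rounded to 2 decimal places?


Ratio = mult_cost / add_cost = 13 / 4 = 3.25

3.25


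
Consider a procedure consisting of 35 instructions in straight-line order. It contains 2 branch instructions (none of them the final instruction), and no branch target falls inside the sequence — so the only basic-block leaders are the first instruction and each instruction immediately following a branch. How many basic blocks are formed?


With no in-sequence branch targets, the leaders are the first instruction plus the instruction after each branch.
Number of basic blocks = branches + 1
= 2 + 1 = 3

3


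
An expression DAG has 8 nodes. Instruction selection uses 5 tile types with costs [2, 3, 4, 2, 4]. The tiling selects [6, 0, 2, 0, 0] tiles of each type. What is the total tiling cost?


Total cost = sum(count_i * cost_i)
= 6*2 + 0*3 + 2*4 + 0*2 + 0*4
= 20

20


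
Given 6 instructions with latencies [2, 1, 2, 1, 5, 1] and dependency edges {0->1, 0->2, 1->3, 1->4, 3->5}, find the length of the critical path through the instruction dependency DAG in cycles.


Compute longest path through dependency graph: dist(Ik) = max over predecessors of dist + latency(Ik).
dist(I0) = latency 2 = 2
dist(I1) = dist(I0) + 1 = 2 + 1 = 3
dist(I2) = dist(I0) + 2 = 2 + 2 = 4
dist(I3) = dist(I1) + 1 = 3 + 1 = 4
dist(I4) = dist(I1) + 5 = 3 + 5 = 8
dist(I5) = dist(I3) + 1 = 4 + 1 = 5
Critical path = max dist = 8

8


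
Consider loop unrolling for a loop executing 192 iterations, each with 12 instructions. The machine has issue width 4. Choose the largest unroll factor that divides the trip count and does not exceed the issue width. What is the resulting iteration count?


Largest divisor of 192 <= 4 is 4
New iterations = 192 / 4 = 48

48


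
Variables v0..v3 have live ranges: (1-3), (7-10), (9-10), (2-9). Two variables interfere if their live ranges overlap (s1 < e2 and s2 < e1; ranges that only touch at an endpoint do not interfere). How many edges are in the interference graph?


Check all pairs for overlapping intervals.
Two intervals (s1,e1) and (s2,e2) overlap if s1 < e2 and s2 < e1.
v0 (1-3) vs v1..v3: overlaps v3 -> 1
v1 (7-10) vs v2..v3: overlaps v2, v3 -> 2
v2 (9-10) vs v3: overlaps none -> 0
Total overlapping pairs = 1 + 2 + 0 = 3

3


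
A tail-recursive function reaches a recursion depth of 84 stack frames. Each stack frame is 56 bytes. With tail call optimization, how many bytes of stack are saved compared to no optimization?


Without TCO: 84 * 56 = 4704 bytes
With TCO: reuse 1 frame = 56 bytes
Savings = 4704 - 56 = 4648

4648


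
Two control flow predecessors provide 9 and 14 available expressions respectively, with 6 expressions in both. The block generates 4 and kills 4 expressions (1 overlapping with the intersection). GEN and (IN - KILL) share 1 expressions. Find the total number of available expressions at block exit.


IN = intersection of predecessors = 6
IN - KILL = 6 - 1 = 5
|OUT| = |GEN| + |IN - KILL| - |GEN ∩ (IN - KILL)| = 4 + 5 - 1 = 8

8


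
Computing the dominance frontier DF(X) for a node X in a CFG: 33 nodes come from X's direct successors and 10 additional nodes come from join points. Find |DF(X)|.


DF(X) = direct successor contributions + join point contributions
= 33 + 10 = 43

43


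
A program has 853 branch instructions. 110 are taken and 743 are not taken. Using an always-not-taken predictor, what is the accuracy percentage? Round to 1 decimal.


Predictor: always-not-taken
Correct predictions = 743
Accuracy = 743 / 853 * 100 = 87.1%

87.1


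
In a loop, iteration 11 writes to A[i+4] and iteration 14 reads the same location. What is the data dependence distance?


Distance = read iteration - write iteration
= 14 - 11 = 3

3


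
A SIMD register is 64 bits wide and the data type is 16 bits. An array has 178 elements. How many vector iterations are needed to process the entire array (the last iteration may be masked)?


Width = 64 / 16 = 4 elements per vector op
Iterations = ceil(178 / 4) = 45

45


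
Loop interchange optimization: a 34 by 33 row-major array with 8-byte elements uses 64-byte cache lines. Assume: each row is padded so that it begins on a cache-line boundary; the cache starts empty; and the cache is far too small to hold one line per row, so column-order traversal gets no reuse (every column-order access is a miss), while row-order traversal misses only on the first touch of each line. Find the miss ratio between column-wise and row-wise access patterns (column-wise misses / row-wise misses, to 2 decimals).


Each row occupies 33 * 8 = 264 bytes and starts on a line boundary, so it spans ceil(264 / 64) = 5 cache lines.
Row-major traversal misses (one per line touched): 34 * ceil(33 * 8 / 64) = 170
Column-major traversal misses (no reuse, every access misses): 34 * 33 = 1122
Ratio = 1122 / 170 = 6.6

6.6


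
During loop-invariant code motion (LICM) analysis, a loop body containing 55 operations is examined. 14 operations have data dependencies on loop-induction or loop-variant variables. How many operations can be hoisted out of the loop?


Invariant candidates = total - loop-dependent
= 55 - 14 = 41

41


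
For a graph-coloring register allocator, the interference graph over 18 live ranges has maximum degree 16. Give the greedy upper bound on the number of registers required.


Greedy coloring never needs more than (max_degree + 1) colors: when coloring a vertex, at most max_degree neighbors are already colored.
Upper bound = 16 + 1 = 17

17


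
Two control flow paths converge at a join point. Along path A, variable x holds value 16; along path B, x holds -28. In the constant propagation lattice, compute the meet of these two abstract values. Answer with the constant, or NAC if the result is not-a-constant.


Meet operation: if both paths give the same constant, result is that constant; if they differ, result is NAC (not-a-constant).
Path A: 16, Path B: -28 -> differ
Result: not-a-constant -> NAC

NAC


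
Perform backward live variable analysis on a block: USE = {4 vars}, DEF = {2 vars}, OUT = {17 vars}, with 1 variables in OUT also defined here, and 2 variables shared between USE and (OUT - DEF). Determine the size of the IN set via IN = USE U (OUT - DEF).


OUT - DEF: 17 - 1 = 16
|IN| = |USE| + |OUT - DEF| - |USE ∩ (OUT - DEF)| = 4 + 16 - 2 = 18

18


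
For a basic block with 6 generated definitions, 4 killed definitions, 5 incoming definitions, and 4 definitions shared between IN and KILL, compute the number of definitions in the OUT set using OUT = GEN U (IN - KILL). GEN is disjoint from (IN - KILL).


IN - KILL: 5 - 4 = 1 surviving definitions
OUT = GEN + surviving = 6 + 1 = 7

7


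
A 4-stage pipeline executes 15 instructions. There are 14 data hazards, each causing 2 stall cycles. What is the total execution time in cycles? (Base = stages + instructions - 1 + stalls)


Base cycles = 4 + 15 - 1 = 18
Total stalls = 14 * 2 = 28
Total = 18 + 28 = 46

46


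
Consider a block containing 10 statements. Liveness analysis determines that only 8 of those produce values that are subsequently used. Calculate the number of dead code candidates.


Dead code = total statements - live definitions
= 10 - 8 = 2

2


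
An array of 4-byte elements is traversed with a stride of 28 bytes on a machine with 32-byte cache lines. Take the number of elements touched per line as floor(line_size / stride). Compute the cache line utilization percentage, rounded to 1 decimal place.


Elements per cache line = floor(32 / 28) = 1
Bytes used = 1 * 4 = 4
Utilization = 4 / 32 * 100 = 12.5%

12.5


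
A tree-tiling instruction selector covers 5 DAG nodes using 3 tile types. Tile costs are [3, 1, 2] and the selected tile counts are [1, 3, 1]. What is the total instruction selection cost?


Total cost = sum(count_i * cost_i)
= 1*3 + 3*1 + 1*2
= 8

8


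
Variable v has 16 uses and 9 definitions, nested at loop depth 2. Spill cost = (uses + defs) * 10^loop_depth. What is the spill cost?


uses + defs = 16 + 9 = 25
10^2 = 100
Spill cost = 25 * 100 = 2500

2500


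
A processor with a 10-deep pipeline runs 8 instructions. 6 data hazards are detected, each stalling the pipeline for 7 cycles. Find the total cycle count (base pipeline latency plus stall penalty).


Base cycles = 10 + 8 - 1 = 17
Total stalls = 6 * 7 = 42
Total = 17 + 42 = 59

59


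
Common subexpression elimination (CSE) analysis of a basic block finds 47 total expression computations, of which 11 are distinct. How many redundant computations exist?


CSE count = total expressions - unique expressions
= 47 - 11 = 36

36


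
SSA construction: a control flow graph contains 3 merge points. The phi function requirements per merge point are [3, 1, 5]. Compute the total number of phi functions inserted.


Total phi functions = sum of phi functions at each join node
= 3 + 1 + 5 = 9

9


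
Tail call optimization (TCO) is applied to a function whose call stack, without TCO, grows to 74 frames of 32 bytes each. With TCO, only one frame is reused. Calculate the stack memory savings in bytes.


Without TCO: 74 * 32 = 2368 bytes
With TCO: reuse 1 frame = 32 bytes
Savings = 2368 - 32 = 2336

2336


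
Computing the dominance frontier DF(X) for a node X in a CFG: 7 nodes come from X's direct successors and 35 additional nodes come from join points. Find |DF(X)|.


DF(X) = direct successor contributions + join point contributions
= 7 + 35 = 42

42


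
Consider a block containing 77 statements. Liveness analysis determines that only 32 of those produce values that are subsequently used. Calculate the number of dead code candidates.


Dead code = total statements - live definitions
= 77 - 32 = 45

45


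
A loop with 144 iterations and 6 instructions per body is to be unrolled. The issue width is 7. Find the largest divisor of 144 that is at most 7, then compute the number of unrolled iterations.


Largest divisor of 144 <= 7 is 6
New iterations = 144 / 6 = 24

24


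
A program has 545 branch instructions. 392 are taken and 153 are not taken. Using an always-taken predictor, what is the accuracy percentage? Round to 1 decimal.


Predictor: always-taken
Correct predictions = 392
Accuracy = 392 / 545 * 100 = 71.9%

71.9


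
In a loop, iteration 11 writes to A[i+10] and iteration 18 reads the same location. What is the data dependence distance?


Distance = read iteration - write iteration
= 18 - 11 = 7

7


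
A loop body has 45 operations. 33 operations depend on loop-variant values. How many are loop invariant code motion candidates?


Invariant candidates = total - loop-dependent
= 45 - 33 = 12

12


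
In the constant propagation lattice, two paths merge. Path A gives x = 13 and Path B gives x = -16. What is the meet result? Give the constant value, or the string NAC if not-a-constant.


Meet operation: if both paths give the same constant, result is that constant; if they differ, result is NAC (not-a-constant).
Path A: 13, Path B: -16 -> differ
Result: not-a-constant -> NAC

NAC


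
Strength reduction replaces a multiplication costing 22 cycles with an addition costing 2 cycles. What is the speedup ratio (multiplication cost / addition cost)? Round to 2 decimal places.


Ratio = mult_cost / add_cost = 22 / 2 = 11.0

11.0


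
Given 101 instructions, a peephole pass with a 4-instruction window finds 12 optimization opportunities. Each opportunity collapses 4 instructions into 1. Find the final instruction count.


Each match removes 3 instructions.
Total removed = 12 * 3 = 36
Remaining = 101 - 36 = 65

65


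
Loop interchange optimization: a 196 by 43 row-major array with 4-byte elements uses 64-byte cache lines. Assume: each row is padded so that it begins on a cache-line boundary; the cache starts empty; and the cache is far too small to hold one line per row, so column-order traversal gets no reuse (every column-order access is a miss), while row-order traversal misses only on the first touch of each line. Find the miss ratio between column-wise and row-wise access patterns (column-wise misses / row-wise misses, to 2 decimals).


Each row occupies 43 * 4 = 172 bytes and starts on a line boundary, so it spans ceil(172 / 64) = 3 cache lines.
Row-major traversal misses (one per line touched): 196 * ceil(43 * 4 / 64) = 588
Column-major traversal misses (no reuse, every access misses): 196 * 43 = 8428
Ratio = 8428 / 588 = 14.33

14.33


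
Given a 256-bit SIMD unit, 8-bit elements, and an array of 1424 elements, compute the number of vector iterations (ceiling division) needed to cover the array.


Width = 256 / 8 = 32 elements per vector op
Iterations = ceil(1424 / 32) = 45

45


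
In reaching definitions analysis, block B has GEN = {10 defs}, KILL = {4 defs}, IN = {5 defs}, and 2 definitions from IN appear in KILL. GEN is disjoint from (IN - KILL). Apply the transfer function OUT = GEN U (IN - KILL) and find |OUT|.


IN - KILL: 5 - 2 = 3 surviving definitions
OUT = GEN + surviving = 10 + 3 = 13

13


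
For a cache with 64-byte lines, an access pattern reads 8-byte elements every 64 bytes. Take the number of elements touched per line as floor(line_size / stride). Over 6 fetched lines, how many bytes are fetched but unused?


Elements per line = floor(64 / 64) = 1
Bytes used per line = 1 * 8 = 8
Wasted per line = 64 - 8 = 56
Total wasted = 56 * 6 = 336

336


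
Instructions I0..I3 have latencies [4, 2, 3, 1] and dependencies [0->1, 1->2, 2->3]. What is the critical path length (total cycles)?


Compute longest path through dependency graph: dist(Ik) = max over predecessors of dist + latency(Ik).
dist(I0) = latency 4 = 4
dist(I1) = dist(I0) + 2 = 4 + 2 = 6
dist(I2) = dist(I1) + 3 = 6 + 3 = 9
dist(I3) = dist(I2) + 1 = 9 + 1 = 10
Critical path = max dist = 10

10


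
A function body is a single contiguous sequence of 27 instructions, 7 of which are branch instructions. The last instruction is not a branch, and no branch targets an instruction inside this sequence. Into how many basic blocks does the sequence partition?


With no in-sequence branch targets, the leaders are the first instruction plus the instruction after each branch.
Number of basic blocks = branches + 1
= 7 + 1 = 8

8


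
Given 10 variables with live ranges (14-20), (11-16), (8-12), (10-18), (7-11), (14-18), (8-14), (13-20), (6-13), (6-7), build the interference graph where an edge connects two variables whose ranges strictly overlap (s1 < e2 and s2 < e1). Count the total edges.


Check all pairs for overlapping intervals.
Two intervals (s1,e1) and (s2,e2) overlap if s1 < e2 and s2 < e1.
v0 (14-20) vs v1..v9: overlaps v1, v3, v5, v7 -> 4
v1 (11-16) vs v2..v9: overlaps v2, v3, v5, v6, v7, v8 -> 6
v2 (8-12) vs v3..v9: overlaps v3, v4, v6, v8 -> 4
v3 (10-18) vs v4..v9: overlaps v4, v5, v6, v7, v8 -> 5
v4 (7-11) vs v5..v9: overlaps v6, v8 -> 2
v5 (14-18) vs v6..v9: overlaps v7 -> 1
v6 (8-14) vs v7..v9: overlaps v7, v8 -> 2
v7 (13-20) vs v8..v9: overlaps none -> 0
v8 (6-13) vs v9: overlaps v9 -> 1
Total overlapping pairs = 4 + 6 + 4 + 5 + 2 + 1 + 2 + 0 + 1 = 25

25


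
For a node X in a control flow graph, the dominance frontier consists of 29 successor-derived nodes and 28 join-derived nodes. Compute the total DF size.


DF(X) = direct successor contributions + join point contributions
= 29 + 28 = 57

57


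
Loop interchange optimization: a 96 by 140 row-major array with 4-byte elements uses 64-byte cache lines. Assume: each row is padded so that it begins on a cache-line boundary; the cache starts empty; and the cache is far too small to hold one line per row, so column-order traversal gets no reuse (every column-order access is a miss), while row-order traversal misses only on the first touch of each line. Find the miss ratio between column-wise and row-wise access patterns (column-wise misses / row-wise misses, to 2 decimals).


Each row occupies 140 * 4 = 560 bytes and starts on a line boundary, so it spans ceil(560 / 64) = 9 cache lines.
Row-major traversal misses (one per line touched): 96 * ceil(140 * 4 / 64) = 864
Column-major traversal misses (no reuse, every access misses): 96 * 140 = 13440
Ratio = 13440 / 864 = 15.56

15.56


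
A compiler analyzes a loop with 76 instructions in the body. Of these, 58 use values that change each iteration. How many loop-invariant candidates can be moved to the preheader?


Invariant candidates = total - loop-dependent
= 76 - 58 = 18

18


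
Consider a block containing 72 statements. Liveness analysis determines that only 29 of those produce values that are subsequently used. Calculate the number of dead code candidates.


Dead code = total statements - live definitions
= 72 - 29 = 43

43


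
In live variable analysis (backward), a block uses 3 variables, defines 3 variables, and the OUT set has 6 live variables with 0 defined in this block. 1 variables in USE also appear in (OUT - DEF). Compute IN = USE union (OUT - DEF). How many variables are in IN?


OUT - DEF: 6 - 0 = 6
|IN| = |USE| + |OUT - DEF| - |USE ∩ (OUT - DEF)| = 3 + 6 - 1 = 8

8


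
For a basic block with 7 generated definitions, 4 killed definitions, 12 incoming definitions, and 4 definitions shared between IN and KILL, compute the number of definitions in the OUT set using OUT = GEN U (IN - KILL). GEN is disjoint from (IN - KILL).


IN - KILL: 12 - 4 = 8 surviving definitions
OUT = GEN + surviving = 7 + 8 = 15

15


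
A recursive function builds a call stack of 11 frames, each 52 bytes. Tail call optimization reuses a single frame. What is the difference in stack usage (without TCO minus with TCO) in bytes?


Without TCO: 11 * 52 = 572 bytes
With TCO: reuse 1 frame = 52 bytes
Savings = 572 - 52 = 520

520


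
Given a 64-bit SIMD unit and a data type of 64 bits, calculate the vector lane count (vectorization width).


Width = SIMD bits / data type bits
= 64 / 64 = 1

1


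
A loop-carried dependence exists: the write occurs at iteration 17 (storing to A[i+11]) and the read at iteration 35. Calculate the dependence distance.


Distance = read iteration - write iteration
= 35 - 17 = 18

18


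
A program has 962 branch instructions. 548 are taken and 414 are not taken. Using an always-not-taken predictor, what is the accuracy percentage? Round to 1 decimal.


Predictor: always-not-taken
Correct predictions = 414
Accuracy = 414 / 962 * 100 = 43.0%

43.0


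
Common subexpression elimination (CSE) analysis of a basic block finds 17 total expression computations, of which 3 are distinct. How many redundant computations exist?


CSE count = total expressions - unique expressions
= 17 - 3 = 14

14


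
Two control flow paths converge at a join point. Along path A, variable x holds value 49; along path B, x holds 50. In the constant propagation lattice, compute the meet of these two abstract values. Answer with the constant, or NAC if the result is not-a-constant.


Meet operation: if both paths give the same constant, result is that constant; if they differ, result is NAC (not-a-constant).
Path A: 49, Path B: 50 -> differ
Result: not-a-constant -> NAC

NAC


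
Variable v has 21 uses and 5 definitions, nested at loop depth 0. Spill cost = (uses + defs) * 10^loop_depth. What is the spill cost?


uses + defs = 21 + 5 = 26
10^0 = 1
Spill cost = 26 * 1 = 26

26


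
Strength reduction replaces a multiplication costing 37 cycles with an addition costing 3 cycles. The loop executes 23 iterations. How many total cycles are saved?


Per-iteration saving = 37 - 3 = 34
Total saved = 23 * 34 = 782

782


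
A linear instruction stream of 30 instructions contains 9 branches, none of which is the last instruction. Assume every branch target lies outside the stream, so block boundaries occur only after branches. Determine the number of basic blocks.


With no in-sequence branch targets, the leaders are the first instruction plus the instruction after each branch.
Number of basic blocks = branches + 1
= 9 + 1 = 10

10


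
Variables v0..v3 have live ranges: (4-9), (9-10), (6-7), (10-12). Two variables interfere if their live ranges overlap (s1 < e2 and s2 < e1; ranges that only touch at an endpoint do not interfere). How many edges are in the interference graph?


Check all pairs for overlapping intervals.
Two intervals (s1,e1) and (s2,e2) overlap if s1 < e2 and s2 < e1.
v0 (4-9) vs v1..v3: overlaps v2 -> 1
v1 (9-10) vs v2..v3: overlaps none -> 0
v2 (6-7) vs v3: overlaps none -> 0
Total overlapping pairs = 1 + 0 + 0 = 1

1


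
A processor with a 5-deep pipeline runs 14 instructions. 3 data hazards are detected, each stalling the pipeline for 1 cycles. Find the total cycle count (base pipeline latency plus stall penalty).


Base cycles = 5 + 14 - 1 = 18
Total stalls = 3 * 1 = 3
Total = 18 + 3 = 21

21


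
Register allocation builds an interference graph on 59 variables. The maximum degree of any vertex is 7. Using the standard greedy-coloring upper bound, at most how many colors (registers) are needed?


Greedy coloring never needs more than (max_degree + 1) colors: when coloring a vertex, at most max_degree neighbors are already colored.
Upper bound = 7 + 1 = 8

8


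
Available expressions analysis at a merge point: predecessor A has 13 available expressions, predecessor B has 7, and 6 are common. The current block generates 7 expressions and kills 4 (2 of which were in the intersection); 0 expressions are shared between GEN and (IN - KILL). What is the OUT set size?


IN = intersection of predecessors = 6
IN - KILL = 6 - 2 = 4
|OUT| = |GEN| + |IN - KILL| - |GEN ∩ (IN - KILL)| = 7 + 4 - 0 = 11

11


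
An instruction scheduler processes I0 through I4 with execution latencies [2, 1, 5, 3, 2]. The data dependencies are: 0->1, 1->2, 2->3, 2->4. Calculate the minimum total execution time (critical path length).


Compute longest path through dependency graph: dist(Ik) = max over predecessors of dist + latency(Ik).
dist(I0) = latency 2 = 2
dist(I1) = dist(I0) + 1 = 2 + 1 = 3
dist(I2) = dist(I1) + 5 = 3 + 5 = 8
dist(I3) = dist(I2) + 3 = 8 + 3 = 11
dist(I4) = dist(I2) + 2 = 8 + 2 = 10
Critical path = max dist = 11

11


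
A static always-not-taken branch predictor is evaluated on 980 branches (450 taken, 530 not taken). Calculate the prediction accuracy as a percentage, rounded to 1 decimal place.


Predictor: always-not-taken
Correct predictions = 530
Accuracy = 530 / 980 * 100 = 54.1%

54.1


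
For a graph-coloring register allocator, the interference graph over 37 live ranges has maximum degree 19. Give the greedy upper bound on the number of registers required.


Greedy coloring never needs more than (max_degree + 1) colors: when coloring a vertex, at most max_degree neighbors are already colored.
Upper bound = 19 + 1 = 20

20


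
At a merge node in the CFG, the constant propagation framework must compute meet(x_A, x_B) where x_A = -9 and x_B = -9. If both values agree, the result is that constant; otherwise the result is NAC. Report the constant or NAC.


Meet operation: if both paths give the same constant, result is that constant; if they differ, result is NAC (not-a-constant).
Path A: -9, Path B: -9 -> equal
Result: constant -> -9

-9


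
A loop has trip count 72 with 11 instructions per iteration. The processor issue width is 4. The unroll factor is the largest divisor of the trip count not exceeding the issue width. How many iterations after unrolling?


Largest divisor of 72 <= 4 is 4
New iterations = 72 / 4 = 18

18


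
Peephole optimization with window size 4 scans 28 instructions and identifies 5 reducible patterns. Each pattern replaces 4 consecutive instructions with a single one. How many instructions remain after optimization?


Each match removes 3 instructions.
Total removed = 5 * 3 = 15
Remaining = 28 - 15 = 13

13


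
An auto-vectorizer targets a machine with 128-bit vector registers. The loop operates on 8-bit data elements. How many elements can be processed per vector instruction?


Width = SIMD bits / data type bits
= 128 / 8 = 16

16


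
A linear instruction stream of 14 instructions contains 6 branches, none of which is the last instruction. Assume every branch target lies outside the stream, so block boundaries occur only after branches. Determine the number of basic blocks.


With no in-sequence branch targets, the leaders are the first instruction plus the instruction after each branch.
Number of basic blocks = branches + 1
= 6 + 1 = 7

7


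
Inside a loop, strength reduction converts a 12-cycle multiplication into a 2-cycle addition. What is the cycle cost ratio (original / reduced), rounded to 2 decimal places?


Ratio = mult_cost / add_cost = 12 / 2 = 6.0

6.0


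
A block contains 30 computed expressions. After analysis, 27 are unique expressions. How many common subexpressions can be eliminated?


CSE count = total expressions - unique expressions
= 30 - 27 = 3

3


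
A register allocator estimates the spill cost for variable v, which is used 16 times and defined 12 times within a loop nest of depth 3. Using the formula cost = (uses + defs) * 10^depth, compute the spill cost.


uses + defs = 16 + 12 = 28
10^3 = 1000
Spill cost = 28 * 1000 = 28000

28000


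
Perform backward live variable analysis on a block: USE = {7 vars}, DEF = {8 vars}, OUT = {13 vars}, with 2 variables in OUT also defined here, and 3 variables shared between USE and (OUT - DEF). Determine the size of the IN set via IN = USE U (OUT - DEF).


OUT - DEF: 13 - 2 = 11
|IN| = |USE| + |OUT - DEF| - |USE ∩ (OUT - DEF)| = 7 + 11 - 3 = 15

15


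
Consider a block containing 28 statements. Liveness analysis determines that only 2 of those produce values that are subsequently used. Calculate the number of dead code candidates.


Dead code = total statements - live definitions
= 28 - 2 = 26

26


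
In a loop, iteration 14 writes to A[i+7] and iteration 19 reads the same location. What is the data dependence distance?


Distance = read iteration - write iteration
= 19 - 14 = 5

5


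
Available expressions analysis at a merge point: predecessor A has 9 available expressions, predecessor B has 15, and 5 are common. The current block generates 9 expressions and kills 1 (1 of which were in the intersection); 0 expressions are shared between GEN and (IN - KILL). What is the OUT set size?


IN = intersection of predecessors = 5
IN - KILL = 5 - 1 = 4
|OUT| = |GEN| + |IN - KILL| - |GEN ∩ (IN - KILL)| = 9 + 4 - 0 = 13

13


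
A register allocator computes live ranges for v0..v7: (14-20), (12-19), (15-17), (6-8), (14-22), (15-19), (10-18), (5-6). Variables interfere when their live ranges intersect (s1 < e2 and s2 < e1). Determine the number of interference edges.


Check all pairs for overlapping intervals.
Two intervals (s1,e1) and (s2,e2) overlap if s1 < e2 and s2 < e1.
v0 (14-20) vs v1..v7: overlaps v1, v2, v4, v5, v6 -> 5
v1 (12-19) vs v2..v7: overlaps v2, v4, v5, v6 -> 4
v2 (15-17) vs v3..v7: overlaps v4, v5, v6 -> 3
v3 (6-8) vs v4..v7: overlaps none -> 0
v4 (14-22) vs v5..v7: overlaps v5, v6 -> 2
v5 (15-19) vs v6..v7: overlaps v6 -> 1
v6 (10-18) vs v7: overlaps none -> 0
Total overlapping pairs = 5 + 4 + 3 + 0 + 2 + 1 + 0 = 15

15


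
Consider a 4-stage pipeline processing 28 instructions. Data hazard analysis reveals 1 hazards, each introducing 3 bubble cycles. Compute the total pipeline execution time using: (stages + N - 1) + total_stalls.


Base cycles = 4 + 28 - 1 = 31
Total stalls = 1 * 3 = 3
Total = 31 + 3 = 34

34


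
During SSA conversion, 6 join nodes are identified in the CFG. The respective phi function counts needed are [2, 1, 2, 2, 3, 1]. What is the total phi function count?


Total phi functions = sum of phi functions at each join node
= 2 + 1 + 2 + 2 + 3 + 1 = 11

11


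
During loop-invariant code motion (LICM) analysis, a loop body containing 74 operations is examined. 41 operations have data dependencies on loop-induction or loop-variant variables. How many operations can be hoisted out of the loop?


Invariant candidates = total - loop-dependent
= 74 - 41 = 33

33


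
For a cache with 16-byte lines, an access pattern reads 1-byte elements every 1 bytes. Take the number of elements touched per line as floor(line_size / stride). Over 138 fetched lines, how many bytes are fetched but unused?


Elements per line = floor(16 / 1) = 16
Bytes used per line = 16 * 1 = 16
Wasted per line = 16 - 16 = 0
Total wasted = 0 * 138 = 0

0


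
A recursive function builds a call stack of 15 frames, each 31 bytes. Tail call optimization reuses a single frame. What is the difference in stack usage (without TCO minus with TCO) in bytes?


Without TCO: 15 * 31 = 465 bytes
With TCO: reuse 1 frame = 31 bytes
Savings = 465 - 31 = 434

434


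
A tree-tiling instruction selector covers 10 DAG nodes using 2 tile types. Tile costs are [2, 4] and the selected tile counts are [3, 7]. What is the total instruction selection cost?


Total cost = sum(count_i * cost_i)
= 3*2 + 7*4
= 34

34


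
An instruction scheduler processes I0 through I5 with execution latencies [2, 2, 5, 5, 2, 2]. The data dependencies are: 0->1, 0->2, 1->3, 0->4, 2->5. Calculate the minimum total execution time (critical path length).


Compute longest path through dependency graph: dist(Ik) = max over predecessors of dist + latency(Ik).
dist(I0) = latency 2 = 2
dist(I1) = dist(I0) + 2 = 2 + 2 = 4
dist(I2) = dist(I0) + 5 = 2 + 5 = 7
dist(I3) = dist(I1) + 5 = 4 + 5 = 9
dist(I4) = dist(I0) + 2 = 2 + 2 = 4
dist(I5) = dist(I2) + 2 = 7 + 2 = 9
Critical path = max dist = 9

9


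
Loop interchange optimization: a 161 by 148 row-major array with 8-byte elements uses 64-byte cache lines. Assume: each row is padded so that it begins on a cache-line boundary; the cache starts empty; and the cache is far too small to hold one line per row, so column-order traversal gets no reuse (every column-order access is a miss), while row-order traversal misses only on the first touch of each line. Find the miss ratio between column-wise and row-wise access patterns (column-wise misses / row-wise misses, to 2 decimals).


Each row occupies 148 * 8 = 1184 bytes and starts on a line boundary, so it spans ceil(1184 / 64) = 19 cache lines.
Row-major traversal misses (one per line touched): 161 * ceil(148 * 8 / 64) = 3059
Column-major traversal misses (no reuse, every access misses): 161 * 148 = 23828
Ratio = 23828 / 3059 = 7.79

7.79


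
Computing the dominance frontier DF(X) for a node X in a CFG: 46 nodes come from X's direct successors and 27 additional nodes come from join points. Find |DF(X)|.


DF(X) = direct successor contributions + join point contributions
= 46 + 27 = 73

73


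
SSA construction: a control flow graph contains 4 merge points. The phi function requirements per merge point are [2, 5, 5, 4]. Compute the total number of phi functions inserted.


Total phi functions = sum of phi functions at each join node
= 2 + 5 + 5 + 4 = 16

16


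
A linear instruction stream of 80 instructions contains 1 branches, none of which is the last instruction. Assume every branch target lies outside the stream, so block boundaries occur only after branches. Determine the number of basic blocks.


With no in-sequence branch targets, the leaders are the first instruction plus the instruction after each branch.
Number of basic blocks = branches + 1
= 1 + 1 = 2

2


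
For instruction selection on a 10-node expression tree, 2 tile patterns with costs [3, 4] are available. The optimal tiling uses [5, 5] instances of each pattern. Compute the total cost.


Total cost = sum(count_i * cost_i)
= 5*3 + 5*4
= 35

35


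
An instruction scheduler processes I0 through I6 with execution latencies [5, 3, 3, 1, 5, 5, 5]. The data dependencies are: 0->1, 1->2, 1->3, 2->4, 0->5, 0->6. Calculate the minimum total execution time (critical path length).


Compute longest path through dependency graph: dist(Ik) = max over predecessors of dist + latency(Ik).
dist(I0) = latency 5 = 5
dist(I1) = dist(I0) + 3 = 5 + 3 = 8
dist(I2) = dist(I1) + 3 = 8 + 3 = 11
dist(I3) = dist(I1) + 1 = 8 + 1 = 9
dist(I4) = dist(I2) + 5 = 11 + 5 = 16
dist(I5) = dist(I0) + 5 = 5 + 5 = 10
dist(I6) = dist(I0) + 5 = 5 + 5 = 10
Critical path = max dist = 16

16


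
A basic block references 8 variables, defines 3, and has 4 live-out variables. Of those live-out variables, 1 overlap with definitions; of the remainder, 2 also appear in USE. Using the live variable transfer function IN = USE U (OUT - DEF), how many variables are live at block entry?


OUT - DEF: 4 - 1 = 3
|IN| = |USE| + |OUT - DEF| - |USE ∩ (OUT - DEF)| = 8 + 3 - 2 = 9

9


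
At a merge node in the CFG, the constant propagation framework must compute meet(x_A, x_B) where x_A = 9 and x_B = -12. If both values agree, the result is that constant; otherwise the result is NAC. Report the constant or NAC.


Meet operation: if both paths give the same constant, result is that constant; if they differ, result is NAC (not-a-constant).
Path A: 9, Path B: -12 -> differ
Result: not-a-constant -> NAC

NAC


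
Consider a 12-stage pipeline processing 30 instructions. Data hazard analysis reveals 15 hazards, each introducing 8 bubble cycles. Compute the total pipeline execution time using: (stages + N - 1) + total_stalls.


Base cycles = 12 + 30 - 1 = 41
Total stalls = 15 * 8 = 120
Total = 41 + 120 = 161

161


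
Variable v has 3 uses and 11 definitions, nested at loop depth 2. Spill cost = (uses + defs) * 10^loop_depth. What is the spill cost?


uses + defs = 3 + 11 = 14
10^2 = 100
Spill cost = 14 * 100 = 1400

1400


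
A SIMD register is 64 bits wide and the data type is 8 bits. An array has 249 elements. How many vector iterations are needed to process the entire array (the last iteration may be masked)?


Width = 64 / 8 = 8 elements per vector op
Iterations = ceil(249 / 8) = 32

32
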